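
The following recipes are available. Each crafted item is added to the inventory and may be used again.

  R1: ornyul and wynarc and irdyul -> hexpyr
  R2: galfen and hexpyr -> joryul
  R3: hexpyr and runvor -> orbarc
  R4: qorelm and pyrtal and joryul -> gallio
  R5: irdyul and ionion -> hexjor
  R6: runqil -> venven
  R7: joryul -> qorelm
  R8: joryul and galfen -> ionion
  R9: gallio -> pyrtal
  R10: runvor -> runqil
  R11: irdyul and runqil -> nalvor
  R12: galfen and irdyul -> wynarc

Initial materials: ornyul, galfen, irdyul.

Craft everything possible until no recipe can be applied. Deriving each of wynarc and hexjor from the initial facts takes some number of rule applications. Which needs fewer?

wynarc

wynarc: Using R12, galfen and irdyul make wynarc. [1 rule application]
hexjor: Using R12, galfen and irdyul make wynarc. ornyul and wynarc and irdyul -> hexpyr (R1). galfen and hexpyr -> joryul (R2). joryul and galfen -> ionion (R8). Using R5, irdyul and ionion make hexjor. [5 rule applications]
wynarc needs fewer.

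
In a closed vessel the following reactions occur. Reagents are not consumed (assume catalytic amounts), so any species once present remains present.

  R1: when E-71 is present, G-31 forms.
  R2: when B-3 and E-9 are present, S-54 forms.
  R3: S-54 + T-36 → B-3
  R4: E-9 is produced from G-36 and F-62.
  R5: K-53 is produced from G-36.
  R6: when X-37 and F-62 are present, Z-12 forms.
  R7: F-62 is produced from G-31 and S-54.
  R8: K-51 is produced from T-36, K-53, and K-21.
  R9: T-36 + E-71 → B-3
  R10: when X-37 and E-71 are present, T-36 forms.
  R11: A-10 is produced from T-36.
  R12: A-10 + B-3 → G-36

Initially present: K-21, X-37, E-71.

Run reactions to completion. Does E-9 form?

No

E-9 would need G-36 and F-62 (R4), but F-62 never forms.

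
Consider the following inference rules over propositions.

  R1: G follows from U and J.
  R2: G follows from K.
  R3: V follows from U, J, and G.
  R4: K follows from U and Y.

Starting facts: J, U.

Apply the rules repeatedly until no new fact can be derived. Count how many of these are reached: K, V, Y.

1

From U and J, R1 gives G.
U, J, and G hold, so V follows (R3).
K would need U and Y (R4), but Y is never established.
V: reached.
No rule produces Y, and it is not given.
Reached: V — 1 of the 3.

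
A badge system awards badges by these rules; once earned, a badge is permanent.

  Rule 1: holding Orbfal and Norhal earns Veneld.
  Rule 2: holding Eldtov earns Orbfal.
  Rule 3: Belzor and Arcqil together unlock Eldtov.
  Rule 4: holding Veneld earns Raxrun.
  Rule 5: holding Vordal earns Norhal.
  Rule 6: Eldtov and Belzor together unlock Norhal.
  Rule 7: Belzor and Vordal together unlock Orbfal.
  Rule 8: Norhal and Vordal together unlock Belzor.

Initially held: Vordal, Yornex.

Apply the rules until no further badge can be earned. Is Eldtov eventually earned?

Eldtov would need Belzor and Arcqil (Rule 3), but Arcqil is never earned.

No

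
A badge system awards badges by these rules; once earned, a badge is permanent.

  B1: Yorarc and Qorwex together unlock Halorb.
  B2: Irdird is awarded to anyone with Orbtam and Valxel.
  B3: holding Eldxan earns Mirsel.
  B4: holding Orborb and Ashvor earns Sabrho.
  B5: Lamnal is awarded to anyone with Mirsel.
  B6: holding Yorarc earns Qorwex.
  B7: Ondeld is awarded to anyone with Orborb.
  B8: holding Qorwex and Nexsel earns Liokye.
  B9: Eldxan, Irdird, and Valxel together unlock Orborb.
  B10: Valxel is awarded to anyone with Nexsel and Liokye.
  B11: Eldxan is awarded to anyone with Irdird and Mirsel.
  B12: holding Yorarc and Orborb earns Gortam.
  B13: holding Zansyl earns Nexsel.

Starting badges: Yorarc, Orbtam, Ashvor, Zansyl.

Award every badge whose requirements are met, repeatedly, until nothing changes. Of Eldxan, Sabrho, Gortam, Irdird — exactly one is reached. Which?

With Yorarc, Qorwex is earned (B6).
With Zansyl, Nexsel is earned (B13).
With Qorwex and Nexsel, Liokye is earned (B8).
With Nexsel and Liokye, Valxel is earned (B10).
With Orbtam and Valxel, Irdird is earned (B2).
Gortam would need Yorarc and Orborb (B12), but Orborb is never earned. Eldxan would need Irdird and Mirsel (B11), but Mirsel is never earned. Sabrho would need Orborb and Ashvor (B4), but Orborb is never earned.

Irdird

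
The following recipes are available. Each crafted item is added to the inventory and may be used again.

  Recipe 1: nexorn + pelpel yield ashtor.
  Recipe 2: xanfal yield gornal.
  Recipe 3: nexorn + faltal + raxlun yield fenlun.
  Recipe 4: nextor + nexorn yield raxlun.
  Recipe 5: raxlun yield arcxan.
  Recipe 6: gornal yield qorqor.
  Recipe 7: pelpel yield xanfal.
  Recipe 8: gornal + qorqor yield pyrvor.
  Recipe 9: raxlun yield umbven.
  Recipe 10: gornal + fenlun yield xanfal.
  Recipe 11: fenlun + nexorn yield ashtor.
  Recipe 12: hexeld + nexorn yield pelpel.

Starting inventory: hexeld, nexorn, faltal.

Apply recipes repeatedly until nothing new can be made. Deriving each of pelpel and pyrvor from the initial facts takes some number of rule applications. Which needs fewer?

pelpel

pelpel: Using Recipe 12, hexeld and nexorn make pelpel. [1 rule application]
pyrvor: Using Recipe 12, hexeld and nexorn make pelpel. pelpel → xanfal (Recipe 7). xanfal → gornal (Recipe 2). gornal → qorqor (Recipe 6). gornal + qorqor → pyrvor (Recipe 8). [5 rule applications]
pelpel needs fewer.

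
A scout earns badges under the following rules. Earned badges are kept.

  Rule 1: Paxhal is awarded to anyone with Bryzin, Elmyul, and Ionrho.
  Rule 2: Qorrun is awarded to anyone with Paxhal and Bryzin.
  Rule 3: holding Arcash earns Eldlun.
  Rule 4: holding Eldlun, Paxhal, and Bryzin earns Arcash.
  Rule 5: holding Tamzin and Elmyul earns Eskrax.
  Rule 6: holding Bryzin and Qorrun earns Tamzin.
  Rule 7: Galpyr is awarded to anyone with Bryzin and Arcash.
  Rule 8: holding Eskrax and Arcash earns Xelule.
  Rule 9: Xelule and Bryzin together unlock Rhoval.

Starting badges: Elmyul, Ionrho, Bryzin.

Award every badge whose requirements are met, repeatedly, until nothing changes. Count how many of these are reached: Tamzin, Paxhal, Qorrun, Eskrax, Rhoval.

With Bryzin, Elmyul, and Ionrho, Paxhal is earned (Rule 1).
With Paxhal and Bryzin, Qorrun is earned (Rule 2).
With Bryzin and Qorrun, Tamzin is earned (Rule 6).
With Tamzin and Elmyul, Eskrax is earned (Rule 5).
Tamzin: reached.
Paxhal: reached.
Qorrun: reached.
Eskrax: reached.
Rhoval would need Xelule and Bryzin (Rule 9), but Xelule is never earned.
Reached: Tamzin, Paxhal, Qorrun, and Eskrax — 4 of the 5.

4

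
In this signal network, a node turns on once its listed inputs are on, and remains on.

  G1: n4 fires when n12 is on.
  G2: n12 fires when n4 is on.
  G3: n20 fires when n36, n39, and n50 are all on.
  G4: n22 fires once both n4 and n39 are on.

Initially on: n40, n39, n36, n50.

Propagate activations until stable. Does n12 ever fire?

n12 would need n4 (G2), but n4 never turns on.

No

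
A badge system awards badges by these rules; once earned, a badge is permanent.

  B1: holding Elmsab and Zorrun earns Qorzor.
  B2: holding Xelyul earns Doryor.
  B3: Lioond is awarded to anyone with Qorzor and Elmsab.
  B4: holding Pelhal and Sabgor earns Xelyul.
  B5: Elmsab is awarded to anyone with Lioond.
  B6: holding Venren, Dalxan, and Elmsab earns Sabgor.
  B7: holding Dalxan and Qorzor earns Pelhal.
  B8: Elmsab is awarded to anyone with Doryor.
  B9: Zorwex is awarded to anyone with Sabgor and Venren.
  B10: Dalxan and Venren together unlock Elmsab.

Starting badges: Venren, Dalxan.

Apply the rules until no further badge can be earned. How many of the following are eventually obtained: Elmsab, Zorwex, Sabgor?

With Dalxan and Venren, Elmsab is earned (B10).
With Venren, Dalxan, and Elmsab, Sabgor is earned (B6).
With Sabgor and Venren, Zorwex is earned (B9).
Elmsab: reached.
Zorwex: reached.
Sabgor: reached.
All 3 are reached.

3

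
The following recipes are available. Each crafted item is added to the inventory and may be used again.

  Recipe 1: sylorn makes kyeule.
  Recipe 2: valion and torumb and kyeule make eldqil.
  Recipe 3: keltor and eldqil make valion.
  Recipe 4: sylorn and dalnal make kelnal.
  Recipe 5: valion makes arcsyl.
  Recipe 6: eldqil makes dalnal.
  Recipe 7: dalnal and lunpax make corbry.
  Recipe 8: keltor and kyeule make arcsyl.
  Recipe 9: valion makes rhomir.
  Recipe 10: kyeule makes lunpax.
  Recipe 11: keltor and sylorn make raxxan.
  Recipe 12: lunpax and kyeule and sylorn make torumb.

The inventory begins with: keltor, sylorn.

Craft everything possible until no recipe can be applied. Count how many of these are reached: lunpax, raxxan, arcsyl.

3

sylorn → kyeule (Recipe 1).
keltor and sylorn → raxxan (Recipe 11).
keltor and kyeule → arcsyl (Recipe 8).
Using Recipe 10, kyeule makes lunpax.
lunpax: reached.
raxxan: reached.
arcsyl: reached.
All 3 are reached.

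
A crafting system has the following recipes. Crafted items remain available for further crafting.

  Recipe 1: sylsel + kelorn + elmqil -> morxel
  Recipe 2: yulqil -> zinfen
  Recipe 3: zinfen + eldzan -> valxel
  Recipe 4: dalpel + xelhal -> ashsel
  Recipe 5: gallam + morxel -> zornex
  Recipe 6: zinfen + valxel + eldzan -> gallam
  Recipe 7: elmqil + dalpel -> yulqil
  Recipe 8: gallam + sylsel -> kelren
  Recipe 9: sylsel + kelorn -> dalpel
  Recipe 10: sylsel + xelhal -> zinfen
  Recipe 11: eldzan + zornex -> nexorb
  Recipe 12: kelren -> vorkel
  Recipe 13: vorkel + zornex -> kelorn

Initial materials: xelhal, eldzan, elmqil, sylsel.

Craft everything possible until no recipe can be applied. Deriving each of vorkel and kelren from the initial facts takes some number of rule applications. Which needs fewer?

kelren

kelren: sylsel + xelhal -> zinfen (Recipe 10). zinfen + eldzan -> valxel (Recipe 3). Using Recipe 6, zinfen, valxel, and eldzan make gallam. gallam + sylsel -> kelren (Recipe 8). [4 rule applications]
vorkel: sylsel + xelhal -> zinfen (Recipe 10). zinfen + eldzan -> valxel (Recipe 3). zinfen + valxel + eldzan -> gallam (Recipe 6). gallam + sylsel -> kelren (Recipe 8). kelren -> vorkel (Recipe 12). [5 rule applications]
kelren needs fewer.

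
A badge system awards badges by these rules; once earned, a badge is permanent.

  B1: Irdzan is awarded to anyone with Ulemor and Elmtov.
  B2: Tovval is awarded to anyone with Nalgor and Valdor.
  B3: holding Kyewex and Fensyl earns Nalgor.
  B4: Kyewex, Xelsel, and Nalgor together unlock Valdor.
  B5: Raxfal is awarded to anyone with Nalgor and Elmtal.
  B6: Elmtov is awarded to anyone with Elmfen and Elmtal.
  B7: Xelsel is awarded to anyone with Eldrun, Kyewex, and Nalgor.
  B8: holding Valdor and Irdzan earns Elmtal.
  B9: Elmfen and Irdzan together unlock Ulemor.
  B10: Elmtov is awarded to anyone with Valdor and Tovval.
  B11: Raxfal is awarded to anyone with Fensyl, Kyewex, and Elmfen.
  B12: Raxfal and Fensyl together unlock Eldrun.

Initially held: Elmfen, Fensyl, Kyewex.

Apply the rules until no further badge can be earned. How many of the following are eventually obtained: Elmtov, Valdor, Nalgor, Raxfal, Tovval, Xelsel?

With Fensyl, Kyewex, and Elmfen, Raxfal is earned (B11).
With Kyewex and Fensyl, Nalgor is earned (B3).
With Raxfal and Fensyl, Eldrun is earned (B12).
With Eldrun, Kyewex, and Nalgor, Xelsel is earned (B7).
With Kyewex, Xelsel, and Nalgor, Valdor is earned (B4).
With Nalgor and Valdor, Tovval is earned (B2).
With Valdor and Tovval, Elmtov is earned (B10).
Elmtov: reached.
Valdor: reached.
Nalgor: reached.
Raxfal: reached.
Tovval: reached.
Xelsel: reached.
All 6 are reached.

6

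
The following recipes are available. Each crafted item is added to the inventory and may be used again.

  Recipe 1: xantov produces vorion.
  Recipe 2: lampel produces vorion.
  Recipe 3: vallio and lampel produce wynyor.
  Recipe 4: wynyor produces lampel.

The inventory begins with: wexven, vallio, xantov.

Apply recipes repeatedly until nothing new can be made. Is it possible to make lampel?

lampel would need wynyor (Recipe 4), but wynyor is never obtained.

No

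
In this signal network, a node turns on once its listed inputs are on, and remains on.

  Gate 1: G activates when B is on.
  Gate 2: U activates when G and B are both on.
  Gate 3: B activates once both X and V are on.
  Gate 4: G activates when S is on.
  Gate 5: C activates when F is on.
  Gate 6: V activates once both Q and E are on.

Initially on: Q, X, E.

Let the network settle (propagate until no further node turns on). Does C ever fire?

C would need F (Gate 5), but F never turns on.

No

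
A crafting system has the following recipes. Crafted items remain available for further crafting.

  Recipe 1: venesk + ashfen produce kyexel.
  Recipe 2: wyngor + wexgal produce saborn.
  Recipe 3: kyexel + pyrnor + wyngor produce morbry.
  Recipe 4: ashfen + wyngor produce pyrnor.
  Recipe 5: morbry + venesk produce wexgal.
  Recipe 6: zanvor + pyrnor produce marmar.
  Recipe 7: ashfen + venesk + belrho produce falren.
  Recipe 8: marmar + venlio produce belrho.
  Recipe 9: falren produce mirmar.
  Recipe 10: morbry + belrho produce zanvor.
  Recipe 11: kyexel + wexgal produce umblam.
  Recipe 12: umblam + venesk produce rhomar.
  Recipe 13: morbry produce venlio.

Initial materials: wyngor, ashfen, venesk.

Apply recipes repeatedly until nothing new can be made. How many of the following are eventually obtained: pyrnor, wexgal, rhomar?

venesk + ashfen → kyexel (Recipe 1).
Using Recipe 4, ashfen and wyngor make pyrnor.
Using Recipe 3, kyexel, pyrnor, and wyngor make morbry.
morbry + venesk → wexgal (Recipe 5).
kyexel + wexgal → umblam (Recipe 11).
Using Recipe 12, umblam and venesk make rhomar.
pyrnor: reached.
wexgal: reached.
rhomar: reached.
All 3 are reached.

3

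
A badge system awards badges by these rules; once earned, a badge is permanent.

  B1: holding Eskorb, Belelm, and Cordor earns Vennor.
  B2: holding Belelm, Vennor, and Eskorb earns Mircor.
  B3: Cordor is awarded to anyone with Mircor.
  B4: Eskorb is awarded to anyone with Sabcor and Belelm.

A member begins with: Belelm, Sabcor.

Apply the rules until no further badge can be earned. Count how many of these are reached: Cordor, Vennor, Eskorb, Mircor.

1

With Sabcor and Belelm, Eskorb is earned (B4).
Cordor would need Mircor (B3), but Mircor is never earned.
Vennor would need Eskorb, Belelm, and Cordor (B1), but Cordor is never earned.
Eskorb: reached.
Mircor would need Belelm, Vennor, and Eskorb (B2), but Vennor is never earned.
Reached: Eskorb — 1 of the 4.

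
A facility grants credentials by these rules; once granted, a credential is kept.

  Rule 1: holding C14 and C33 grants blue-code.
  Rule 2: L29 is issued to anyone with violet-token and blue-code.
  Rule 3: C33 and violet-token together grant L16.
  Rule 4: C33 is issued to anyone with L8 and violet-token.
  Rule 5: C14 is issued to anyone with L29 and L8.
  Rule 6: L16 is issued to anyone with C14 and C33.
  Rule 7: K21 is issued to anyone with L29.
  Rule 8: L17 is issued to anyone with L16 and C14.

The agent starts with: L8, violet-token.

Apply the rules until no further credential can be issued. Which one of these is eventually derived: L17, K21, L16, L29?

Holding L8 and violet-token grants C33 (Rule 4).
Holding C33 and violet-token grants L16 (Rule 3).
L17 would need L16 and C14 (Rule 8), but C14 is never granted. K21 would need L29 (Rule 7), but L29 is never granted. L29 would need violet-token and blue-code (Rule 2), but blue-code is never granted.

L16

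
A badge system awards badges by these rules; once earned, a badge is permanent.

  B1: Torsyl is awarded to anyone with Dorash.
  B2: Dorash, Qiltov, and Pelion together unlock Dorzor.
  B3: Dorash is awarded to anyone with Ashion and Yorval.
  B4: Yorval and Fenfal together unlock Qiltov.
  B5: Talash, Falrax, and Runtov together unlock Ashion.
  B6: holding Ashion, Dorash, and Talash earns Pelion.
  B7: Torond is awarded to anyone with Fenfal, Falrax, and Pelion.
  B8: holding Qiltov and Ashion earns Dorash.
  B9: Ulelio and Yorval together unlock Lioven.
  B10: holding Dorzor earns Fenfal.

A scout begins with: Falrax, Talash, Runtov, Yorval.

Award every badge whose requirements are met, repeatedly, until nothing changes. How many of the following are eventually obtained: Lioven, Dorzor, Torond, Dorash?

1

With Talash, Falrax, and Runtov, Ashion is earned (B5).
With Ashion and Yorval, Dorash is earned (B3).
Lioven would need Ulelio and Yorval (B9), but Ulelio is never earned.
Dorzor would need Dorash, Qiltov, and Pelion (B2), but Qiltov is never earned.
Torond would need Fenfal, Falrax, and Pelion (B7), but Fenfal is never earned.
Dorash: reached.
Reached: Dorash — 1 of the 4.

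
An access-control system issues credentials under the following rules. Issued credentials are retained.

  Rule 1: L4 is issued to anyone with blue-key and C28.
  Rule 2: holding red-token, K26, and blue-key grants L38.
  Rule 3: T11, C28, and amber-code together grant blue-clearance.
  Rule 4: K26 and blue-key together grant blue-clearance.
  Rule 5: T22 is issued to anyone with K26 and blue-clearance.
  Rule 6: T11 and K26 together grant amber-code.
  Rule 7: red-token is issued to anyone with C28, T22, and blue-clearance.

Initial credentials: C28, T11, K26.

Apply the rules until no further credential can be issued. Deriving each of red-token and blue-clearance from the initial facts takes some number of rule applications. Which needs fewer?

blue-clearance

blue-clearance: Holding T11 and K26 grants amber-code (Rule 6). Holding T11, C28, and amber-code grants blue-clearance (Rule 3). [2 rule applications]
red-token: Holding T11 and K26 grants amber-code (Rule 6). Holding T11, C28, and amber-code grants blue-clearance (Rule 3). Holding K26 and blue-clearance grants T22 (Rule 5). Holding C28, T22, and blue-clearance grants red-token (Rule 7). [4 rule applications]
blue-clearance needs fewer.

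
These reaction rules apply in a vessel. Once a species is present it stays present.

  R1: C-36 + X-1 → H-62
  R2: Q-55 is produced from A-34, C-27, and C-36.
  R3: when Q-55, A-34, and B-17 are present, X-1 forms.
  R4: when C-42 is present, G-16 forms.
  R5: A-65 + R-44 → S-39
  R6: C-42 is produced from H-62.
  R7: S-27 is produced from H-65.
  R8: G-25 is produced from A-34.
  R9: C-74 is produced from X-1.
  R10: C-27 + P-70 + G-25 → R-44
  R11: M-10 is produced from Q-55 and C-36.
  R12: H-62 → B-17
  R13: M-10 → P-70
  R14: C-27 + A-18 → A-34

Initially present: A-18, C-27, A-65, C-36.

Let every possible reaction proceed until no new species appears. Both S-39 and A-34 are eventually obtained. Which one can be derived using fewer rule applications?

A-34: C-27 and A-18 present → A-34 forms (R14). [1 rule application]
S-39: C-27 and A-18 present → A-34 forms (R14). A-34, C-27, and C-36 present → Q-55 forms (R2). A-34 present → G-25 forms (R8). Q-55 and C-36 present → M-10 forms (R11). M-10 present → P-70 forms (R13). C-27, P-70, and G-25 present → R-44 forms (R10). A-65 and R-44 present → S-39 forms (R5). [7 rule applications]
A-34 needs fewer.

A-34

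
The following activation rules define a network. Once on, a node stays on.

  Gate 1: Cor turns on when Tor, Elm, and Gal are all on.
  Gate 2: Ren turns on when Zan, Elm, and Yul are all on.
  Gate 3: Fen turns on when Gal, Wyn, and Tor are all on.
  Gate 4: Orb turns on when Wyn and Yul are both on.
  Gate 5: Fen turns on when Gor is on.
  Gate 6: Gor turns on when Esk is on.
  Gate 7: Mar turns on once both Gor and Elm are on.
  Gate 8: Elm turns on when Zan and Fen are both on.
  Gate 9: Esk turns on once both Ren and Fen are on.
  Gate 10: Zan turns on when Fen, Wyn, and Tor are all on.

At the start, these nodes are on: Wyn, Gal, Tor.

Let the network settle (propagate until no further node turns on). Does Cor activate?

Yes

Gal, Wyn, and Tor are on, so Fen turns on (Gate 3).
Gate 10: Fen, Wyn, and Tor on → Zan on.
Zan and Fen are on, so Elm turns on (Gate 8).
Tor, Elm, and Gal are on, so Cor turns on (Gate 1).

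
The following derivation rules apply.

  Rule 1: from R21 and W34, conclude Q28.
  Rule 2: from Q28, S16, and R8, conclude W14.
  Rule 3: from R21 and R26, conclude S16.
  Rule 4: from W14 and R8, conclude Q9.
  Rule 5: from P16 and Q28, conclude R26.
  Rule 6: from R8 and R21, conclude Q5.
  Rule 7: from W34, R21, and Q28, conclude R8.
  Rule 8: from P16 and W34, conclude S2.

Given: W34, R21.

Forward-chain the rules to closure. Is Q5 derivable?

From R21 and W34, Rule 1 gives Q28.
From W34, R21, and Q28, Rule 7 gives R8.
R8 and R21 hold, so Q5 follows (Rule 6).

Yes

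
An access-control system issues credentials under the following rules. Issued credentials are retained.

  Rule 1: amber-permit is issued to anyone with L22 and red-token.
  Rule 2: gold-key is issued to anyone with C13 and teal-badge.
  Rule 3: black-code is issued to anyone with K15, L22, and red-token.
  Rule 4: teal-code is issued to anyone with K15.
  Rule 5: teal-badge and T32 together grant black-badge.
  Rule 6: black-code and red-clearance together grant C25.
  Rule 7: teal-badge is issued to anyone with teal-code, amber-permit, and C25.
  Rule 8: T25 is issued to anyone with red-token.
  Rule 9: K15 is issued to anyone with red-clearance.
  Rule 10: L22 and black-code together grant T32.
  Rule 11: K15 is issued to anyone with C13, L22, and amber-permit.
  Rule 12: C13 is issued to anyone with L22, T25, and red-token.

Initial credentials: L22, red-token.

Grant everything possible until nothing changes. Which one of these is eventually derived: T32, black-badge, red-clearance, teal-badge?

T32

Holding L22 and red-token grants amber-permit (Rule 1).
Holding red-token grants T25 (Rule 8).
Holding L22, T25, and red-token grants C13 (Rule 12).
Holding C13, L22, and amber-permit grants K15 (Rule 11).
Holding K15, L22, and red-token grants black-code (Rule 3).
Holding L22 and black-code grants T32 (Rule 10).
teal-badge would need teal-code, amber-permit, and C25 (Rule 7), but C25 is never granted. No rule produces red-clearance, and it is not given. black-badge would need teal-badge and T32 (Rule 5), but teal-badge is never granted.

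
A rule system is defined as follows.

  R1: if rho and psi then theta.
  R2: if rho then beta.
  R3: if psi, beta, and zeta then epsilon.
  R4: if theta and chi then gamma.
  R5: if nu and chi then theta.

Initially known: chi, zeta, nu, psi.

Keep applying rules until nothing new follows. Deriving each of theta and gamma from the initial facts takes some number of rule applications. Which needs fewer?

theta: From nu and chi, R5 gives theta. [1 rule application]
gamma: nu and chi hold, so theta follows (R5). From theta and chi, R4 gives gamma. [2 rule applications]
theta needs fewer.

theta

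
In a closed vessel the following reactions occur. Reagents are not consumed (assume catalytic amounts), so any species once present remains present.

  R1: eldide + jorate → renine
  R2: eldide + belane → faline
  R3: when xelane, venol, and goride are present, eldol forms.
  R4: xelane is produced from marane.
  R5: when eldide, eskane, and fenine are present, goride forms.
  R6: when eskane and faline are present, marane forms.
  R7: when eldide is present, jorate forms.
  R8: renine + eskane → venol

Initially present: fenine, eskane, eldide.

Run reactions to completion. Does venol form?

eldide present → jorate forms (R7).
eldide and jorate present → renine forms (R1).
renine and eskane present → venol forms (R8).

Yes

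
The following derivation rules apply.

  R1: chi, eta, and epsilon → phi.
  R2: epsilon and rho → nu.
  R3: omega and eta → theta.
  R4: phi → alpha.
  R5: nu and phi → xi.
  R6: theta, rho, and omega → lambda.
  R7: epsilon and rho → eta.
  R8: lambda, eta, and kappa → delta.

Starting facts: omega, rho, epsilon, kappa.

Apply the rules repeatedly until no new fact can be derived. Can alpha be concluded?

No

alpha would need phi (R4), but phi is never established.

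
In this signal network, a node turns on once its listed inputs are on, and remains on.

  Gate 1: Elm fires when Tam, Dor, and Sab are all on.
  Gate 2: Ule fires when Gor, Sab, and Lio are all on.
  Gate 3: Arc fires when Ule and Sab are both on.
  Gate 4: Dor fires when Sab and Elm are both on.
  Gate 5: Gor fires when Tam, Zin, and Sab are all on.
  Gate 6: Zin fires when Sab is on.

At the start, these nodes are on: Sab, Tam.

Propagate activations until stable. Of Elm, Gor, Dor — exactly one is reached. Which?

Gate 6: Sab on → Zin on.
Tam, Zin, and Sab are on, so Gor fires (Gate 5).
Dor would need Sab and Elm (Gate 4), but Elm never turns on. Elm would need Tam, Dor, and Sab (Gate 1), but Dor never turns on.

Gor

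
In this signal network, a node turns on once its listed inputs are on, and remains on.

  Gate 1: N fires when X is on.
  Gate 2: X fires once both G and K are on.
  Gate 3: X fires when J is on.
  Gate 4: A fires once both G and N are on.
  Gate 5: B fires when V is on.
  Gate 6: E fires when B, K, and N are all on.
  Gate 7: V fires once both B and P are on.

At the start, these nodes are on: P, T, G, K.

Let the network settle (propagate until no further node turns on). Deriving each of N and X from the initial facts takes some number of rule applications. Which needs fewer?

X

X: Gate 2: G and K on → X on. [1 rule application]
N: G and K are on, so X fires (Gate 2). Gate 1: X on → N on. [2 rule applications]
X needs fewer.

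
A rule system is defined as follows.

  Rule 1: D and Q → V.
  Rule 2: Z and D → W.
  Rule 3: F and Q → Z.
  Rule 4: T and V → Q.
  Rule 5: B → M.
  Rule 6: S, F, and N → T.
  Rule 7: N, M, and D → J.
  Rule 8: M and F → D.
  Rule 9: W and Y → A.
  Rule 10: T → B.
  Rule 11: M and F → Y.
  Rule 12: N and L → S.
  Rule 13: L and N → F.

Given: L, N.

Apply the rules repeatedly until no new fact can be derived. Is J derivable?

From L and N, Rule 13 gives F.
N and L hold, so S follows (Rule 12).
S, F, and N hold, so T follows (Rule 6).
T holds, so B follows (Rule 10).
B holds, so M follows (Rule 5).
M and F hold, so D follows (Rule 8).
N, M, and D hold, so J follows (Rule 7).

Yes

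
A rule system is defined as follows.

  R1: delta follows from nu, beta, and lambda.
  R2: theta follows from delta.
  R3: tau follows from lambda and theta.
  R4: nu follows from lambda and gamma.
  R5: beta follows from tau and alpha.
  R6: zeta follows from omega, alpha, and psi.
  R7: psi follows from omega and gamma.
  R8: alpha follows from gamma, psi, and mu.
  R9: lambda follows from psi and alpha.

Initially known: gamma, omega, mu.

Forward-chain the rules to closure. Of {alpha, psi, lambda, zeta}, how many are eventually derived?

From omega and gamma, R7 gives psi.
From gamma, psi, and mu, R8 gives alpha.
omega, alpha, and psi hold, so zeta follows (R6).
psi and alpha hold, so lambda follows (R9).
alpha: reached.
psi: reached.
lambda: reached.
zeta: reached.
All 4 are reached.

4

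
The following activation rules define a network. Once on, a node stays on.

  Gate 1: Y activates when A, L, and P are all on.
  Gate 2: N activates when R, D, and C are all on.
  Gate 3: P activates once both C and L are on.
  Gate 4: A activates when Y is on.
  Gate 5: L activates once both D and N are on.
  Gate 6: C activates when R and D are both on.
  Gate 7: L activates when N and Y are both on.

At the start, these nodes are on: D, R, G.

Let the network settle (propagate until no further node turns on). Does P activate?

R and D are on, so C activates (Gate 6).
R, D, and C are on, so N activates (Gate 2).
Gate 5: D and N on → L on.
Gate 3: C and L on → P on.

Yes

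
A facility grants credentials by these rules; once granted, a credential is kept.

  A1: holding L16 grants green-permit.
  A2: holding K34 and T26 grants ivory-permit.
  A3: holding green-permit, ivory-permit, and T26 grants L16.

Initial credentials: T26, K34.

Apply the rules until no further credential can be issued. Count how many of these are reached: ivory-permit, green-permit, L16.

Holding K34 and T26 grants ivory-permit (A2).
ivory-permit: reached.
green-permit would need L16 (A1), but L16 is never granted.
L16 would need green-permit, ivory-permit, and T26 (A3), but green-permit is never granted.
Reached: ivory-permit — 1 of the 3.

1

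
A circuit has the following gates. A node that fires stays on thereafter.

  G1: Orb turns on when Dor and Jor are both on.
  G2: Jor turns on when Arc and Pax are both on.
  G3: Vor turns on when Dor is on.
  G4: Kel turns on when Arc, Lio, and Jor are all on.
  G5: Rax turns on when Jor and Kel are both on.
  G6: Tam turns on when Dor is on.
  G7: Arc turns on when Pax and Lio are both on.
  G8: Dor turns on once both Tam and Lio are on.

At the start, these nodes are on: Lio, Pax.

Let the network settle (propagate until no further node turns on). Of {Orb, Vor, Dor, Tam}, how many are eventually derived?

Orb would need Dor and Jor (G1), but Dor never turns on.
Vor would need Dor (G3), but Dor never turns on.
Dor would need Tam and Lio (G8), but Tam never turns on.
Tam would need Dor (G6), but Dor never turns on.
None of the 4 are reached.

0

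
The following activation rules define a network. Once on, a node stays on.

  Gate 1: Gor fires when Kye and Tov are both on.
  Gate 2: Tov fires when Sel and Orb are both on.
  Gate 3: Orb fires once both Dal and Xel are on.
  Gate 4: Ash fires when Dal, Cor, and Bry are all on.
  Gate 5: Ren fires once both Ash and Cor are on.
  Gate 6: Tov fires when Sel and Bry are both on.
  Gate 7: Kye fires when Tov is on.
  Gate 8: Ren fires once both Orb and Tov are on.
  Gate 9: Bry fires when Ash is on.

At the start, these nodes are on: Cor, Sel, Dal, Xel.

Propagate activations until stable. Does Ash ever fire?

Ash would need Dal, Cor, and Bry (Gate 4), but Bry never turns on.

No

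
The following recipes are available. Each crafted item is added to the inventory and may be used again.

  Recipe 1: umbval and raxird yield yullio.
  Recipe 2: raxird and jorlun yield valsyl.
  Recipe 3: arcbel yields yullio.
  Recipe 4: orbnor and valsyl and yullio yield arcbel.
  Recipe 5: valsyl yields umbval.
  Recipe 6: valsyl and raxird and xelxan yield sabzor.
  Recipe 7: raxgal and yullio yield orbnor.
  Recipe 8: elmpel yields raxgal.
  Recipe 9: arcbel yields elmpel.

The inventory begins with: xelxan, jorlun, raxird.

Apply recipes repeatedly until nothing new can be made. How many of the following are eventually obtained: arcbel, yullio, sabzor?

Using Recipe 2, raxird and jorlun make valsyl.
valsyl and raxird and xelxan → sabzor (Recipe 6).
Using Recipe 5, valsyl makes umbval.
umbval and raxird → yullio (Recipe 1).
arcbel would need orbnor, valsyl, and yullio (Recipe 4), but orbnor is never obtained.
yullio: reached.
sabzor: reached.
Reached: yullio and sabzor — 2 of the 3.

2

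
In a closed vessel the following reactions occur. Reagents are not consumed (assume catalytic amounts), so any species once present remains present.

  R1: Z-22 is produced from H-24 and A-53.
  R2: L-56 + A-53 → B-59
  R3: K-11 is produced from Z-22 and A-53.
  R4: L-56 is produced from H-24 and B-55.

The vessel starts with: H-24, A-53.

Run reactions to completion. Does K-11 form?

Yes

H-24 and A-53 present → Z-22 forms (R1).
Z-22 and A-53 present → K-11 forms (R3).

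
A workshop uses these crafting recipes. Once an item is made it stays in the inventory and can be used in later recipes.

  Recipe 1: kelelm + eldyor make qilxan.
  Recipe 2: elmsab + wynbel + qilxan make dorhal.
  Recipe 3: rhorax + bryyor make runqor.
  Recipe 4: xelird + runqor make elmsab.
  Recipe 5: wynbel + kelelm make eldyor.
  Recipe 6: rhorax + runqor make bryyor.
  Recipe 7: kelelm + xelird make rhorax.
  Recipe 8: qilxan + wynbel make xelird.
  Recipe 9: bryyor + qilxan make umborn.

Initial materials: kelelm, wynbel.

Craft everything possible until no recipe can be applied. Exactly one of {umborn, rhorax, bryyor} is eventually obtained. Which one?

wynbel + kelelm → eldyor (Recipe 5).
kelelm + eldyor → qilxan (Recipe 1).
Using Recipe 8, qilxan and wynbel make xelird.
Using Recipe 7, kelelm and xelird make rhorax.
umborn would need bryyor and qilxan (Recipe 9), but bryyor is never obtained. bryyor would need rhorax and runqor (Recipe 6), but runqor is never obtained.

rhorax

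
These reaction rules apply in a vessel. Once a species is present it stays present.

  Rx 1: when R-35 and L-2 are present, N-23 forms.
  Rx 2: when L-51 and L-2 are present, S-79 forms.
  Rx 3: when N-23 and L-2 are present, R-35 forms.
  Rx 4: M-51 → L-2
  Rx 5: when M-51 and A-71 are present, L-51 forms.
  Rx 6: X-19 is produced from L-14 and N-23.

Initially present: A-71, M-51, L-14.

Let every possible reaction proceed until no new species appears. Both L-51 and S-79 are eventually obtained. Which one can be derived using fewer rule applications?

L-51

L-51: M-51 and A-71 present → L-51 forms (Rx 5). [1 rule application]
S-79: M-51 present → L-2 forms (Rx 4). M-51 and A-71 present → L-51 forms (Rx 5). L-51 and L-2 present → S-79 forms (Rx 2). [3 rule applications]
L-51 needs fewer.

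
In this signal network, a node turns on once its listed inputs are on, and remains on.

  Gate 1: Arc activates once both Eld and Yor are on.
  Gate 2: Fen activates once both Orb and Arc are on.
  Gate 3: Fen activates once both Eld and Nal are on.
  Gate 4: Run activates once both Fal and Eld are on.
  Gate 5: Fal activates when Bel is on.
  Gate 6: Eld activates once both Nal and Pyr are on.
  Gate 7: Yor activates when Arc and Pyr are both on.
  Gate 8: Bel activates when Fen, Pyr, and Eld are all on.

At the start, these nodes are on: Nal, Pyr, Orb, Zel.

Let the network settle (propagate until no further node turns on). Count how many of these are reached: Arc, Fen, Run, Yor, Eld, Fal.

Nal and Pyr are on, so Eld activates (Gate 6).
Gate 3: Eld and Nal on → Fen on.
Fen, Pyr, and Eld are on, so Bel activates (Gate 8).
Bel is on, so Fal activates (Gate 5).
Gate 4: Fal and Eld on → Run on.
Arc would need Eld and Yor (Gate 1), but Yor never turns on.
Fen: reached.
Run: reached.
Yor would need Arc and Pyr (Gate 7), but Arc never turns on.
Eld: reached.
Fal: reached.
Reached: Fen, Run, Eld, and Fal — 4 of the 6.

4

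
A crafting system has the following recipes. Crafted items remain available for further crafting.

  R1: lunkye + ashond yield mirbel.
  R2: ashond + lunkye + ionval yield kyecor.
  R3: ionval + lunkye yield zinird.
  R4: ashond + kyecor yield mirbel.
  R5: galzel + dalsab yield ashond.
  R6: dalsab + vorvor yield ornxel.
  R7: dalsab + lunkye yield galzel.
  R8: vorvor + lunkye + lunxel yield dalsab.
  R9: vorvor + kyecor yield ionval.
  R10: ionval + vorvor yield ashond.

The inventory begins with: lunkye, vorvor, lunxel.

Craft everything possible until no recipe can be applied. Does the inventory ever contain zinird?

zinird would need ionval and lunkye (R3), but ionval is never obtained.

No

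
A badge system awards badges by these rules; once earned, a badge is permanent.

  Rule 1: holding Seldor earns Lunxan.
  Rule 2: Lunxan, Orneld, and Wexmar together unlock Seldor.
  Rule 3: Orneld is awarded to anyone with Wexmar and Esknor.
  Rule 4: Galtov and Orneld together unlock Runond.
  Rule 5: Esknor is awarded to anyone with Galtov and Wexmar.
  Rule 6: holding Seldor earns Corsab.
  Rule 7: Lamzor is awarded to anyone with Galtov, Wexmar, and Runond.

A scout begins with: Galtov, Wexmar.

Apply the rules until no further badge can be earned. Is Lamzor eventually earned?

With Galtov and Wexmar, Esknor is earned (Rule 5).
With Wexmar and Esknor, Orneld is earned (Rule 3).
With Galtov and Orneld, Runond is earned (Rule 4).
With Galtov, Wexmar, and Runond, Lamzor is earned (Rule 7).

Yes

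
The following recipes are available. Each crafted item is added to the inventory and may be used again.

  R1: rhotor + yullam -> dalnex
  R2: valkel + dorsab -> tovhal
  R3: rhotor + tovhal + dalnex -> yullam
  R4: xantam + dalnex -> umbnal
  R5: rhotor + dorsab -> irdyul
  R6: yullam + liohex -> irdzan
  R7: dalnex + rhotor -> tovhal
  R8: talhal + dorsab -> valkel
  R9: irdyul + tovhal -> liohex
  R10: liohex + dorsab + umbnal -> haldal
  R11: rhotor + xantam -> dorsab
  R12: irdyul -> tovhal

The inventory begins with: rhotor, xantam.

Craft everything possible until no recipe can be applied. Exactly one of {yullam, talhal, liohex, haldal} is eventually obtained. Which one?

liohex

Using R11, rhotor and xantam make dorsab.
Using R5, rhotor and dorsab make irdyul.
irdyul -> tovhal (R12).
Using R9, irdyul and tovhal make liohex.
No rule produces talhal, and it is not given. haldal would need liohex, dorsab, and umbnal (R10), but umbnal is never obtained. yullam would need rhotor, tovhal, and dalnex (R3), but dalnex is never obtained.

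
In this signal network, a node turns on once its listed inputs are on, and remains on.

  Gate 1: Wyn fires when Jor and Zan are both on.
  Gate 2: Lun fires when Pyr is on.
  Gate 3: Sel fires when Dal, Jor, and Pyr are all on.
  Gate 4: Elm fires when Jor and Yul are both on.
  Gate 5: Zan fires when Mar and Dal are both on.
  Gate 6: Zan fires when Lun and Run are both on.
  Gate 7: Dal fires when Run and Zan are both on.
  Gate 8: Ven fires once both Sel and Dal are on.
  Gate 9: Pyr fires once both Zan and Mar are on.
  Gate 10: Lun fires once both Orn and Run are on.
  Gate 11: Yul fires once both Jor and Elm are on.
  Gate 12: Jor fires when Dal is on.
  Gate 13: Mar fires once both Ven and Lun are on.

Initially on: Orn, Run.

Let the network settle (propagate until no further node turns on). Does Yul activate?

Yul would need Jor and Elm (Gate 11), but Elm never turns on.

No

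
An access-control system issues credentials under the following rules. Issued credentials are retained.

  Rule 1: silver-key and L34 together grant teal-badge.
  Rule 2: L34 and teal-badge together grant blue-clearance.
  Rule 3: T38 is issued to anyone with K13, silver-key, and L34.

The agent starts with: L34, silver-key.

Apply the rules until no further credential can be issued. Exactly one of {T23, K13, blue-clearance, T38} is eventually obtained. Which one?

blue-clearance

Holding silver-key and L34 grants teal-badge (Rule 1).
Holding L34 and teal-badge grants blue-clearance (Rule 2).
No rule produces T23, and it is not given. No rule produces K13, and it is not given. T38 would need K13, silver-key, and L34 (Rule 3), but K13 is never granted.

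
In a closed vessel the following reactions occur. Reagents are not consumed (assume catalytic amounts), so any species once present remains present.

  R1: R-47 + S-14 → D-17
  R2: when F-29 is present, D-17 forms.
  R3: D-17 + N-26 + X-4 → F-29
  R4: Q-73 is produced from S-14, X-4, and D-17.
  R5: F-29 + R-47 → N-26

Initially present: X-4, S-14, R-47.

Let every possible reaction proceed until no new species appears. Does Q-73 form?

R-47 and S-14 present → D-17 forms (R1).
S-14, X-4, and D-17 present → Q-73 forms (R4).

Yes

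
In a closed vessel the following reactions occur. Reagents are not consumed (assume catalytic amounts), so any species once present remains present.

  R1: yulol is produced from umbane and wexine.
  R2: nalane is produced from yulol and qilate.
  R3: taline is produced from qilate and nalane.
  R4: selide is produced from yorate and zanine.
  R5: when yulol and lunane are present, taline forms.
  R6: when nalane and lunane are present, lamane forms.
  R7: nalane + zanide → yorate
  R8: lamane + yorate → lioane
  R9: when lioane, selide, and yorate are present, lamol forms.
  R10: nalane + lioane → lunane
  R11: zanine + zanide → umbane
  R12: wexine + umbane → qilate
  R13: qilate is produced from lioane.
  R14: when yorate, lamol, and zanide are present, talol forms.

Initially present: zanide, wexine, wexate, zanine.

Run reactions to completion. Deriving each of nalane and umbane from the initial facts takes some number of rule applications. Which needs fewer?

umbane

umbane: zanine and zanide present → umbane forms (R11). [1 rule application]
nalane: zanine and zanide present → umbane forms (R11). umbane and wexine present → yulol forms (R1). wexine and umbane present → qilate forms (R12). yulol and qilate present → nalane forms (R2). [4 rule applications]
umbane needs fewer.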